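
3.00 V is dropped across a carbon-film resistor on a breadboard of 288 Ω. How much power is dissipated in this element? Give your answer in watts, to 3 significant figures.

0.0312 W

V and R are stated; P = V²/R avoids computing the current.
P = (3.00 V)² / 288 Ω = 0.03125 W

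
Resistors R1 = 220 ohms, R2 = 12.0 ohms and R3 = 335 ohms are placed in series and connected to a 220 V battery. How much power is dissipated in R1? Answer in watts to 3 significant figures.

33.1 W

Every series element carries the same I. Get I from the total resistance, then P = I² × R1.
R_total = 220 + 12.0 + 335 = 567.0 Ω
I = V / R_total = 220 / 567.0 = 0.3880 A
P_R1 = I² × R1 = (0.3880)² × 220 = 33.12 W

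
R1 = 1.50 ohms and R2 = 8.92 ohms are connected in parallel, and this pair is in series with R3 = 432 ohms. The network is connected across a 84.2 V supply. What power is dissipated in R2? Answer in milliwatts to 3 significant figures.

6.98 mW

Reduce the parallel combination to a single R_p; the circuit then becomes R_p in series with the remaining resistor.
R_p = (1.50×8.92)/(1.50+8.92) = 1.284 Ω
R_total = R_p + 432 = 1.284 + 432 = 433.3 Ω
I = V / R_total = 84.2 / 433.3 = 0.1943 A
Voltage across the parallel pair: V_p = I × R_p = 0.1943 × 1.284 = 0.2495 V
Use P = V²/R for R2 with V = V_p.
P_R2 = (0.2495)² / 8.92 = 0.006981 W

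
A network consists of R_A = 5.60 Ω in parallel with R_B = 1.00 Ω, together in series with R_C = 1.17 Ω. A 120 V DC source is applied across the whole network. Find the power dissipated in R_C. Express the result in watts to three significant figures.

4140 W

Reduce the parallel combination to a single R_p; the circuit then becomes R_p in series with the remaining resistor.
R_p = (5.60×1.00)/(5.60+1.00) = 0.8485 Ω
R_total = R_p + 1.17 = 0.8485 + 1.17 = 2.018 Ω
I = V / R_total = 120 / 2.018 = 59.45 A
All the supply current flows through R_C; use P = I²R_C.
P_R_C = (59.45)² × 1.17 = 4135 W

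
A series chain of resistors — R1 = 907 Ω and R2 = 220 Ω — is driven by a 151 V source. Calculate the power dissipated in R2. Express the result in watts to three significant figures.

3.95 W

Every series element carries the same I. Get I from the total resistance, then P = I² × R2.
R_total = 907 + 220 = 1127 Ω
I = V / R_total = 151 / 1127 = 0.1340 A
P_R2 = I² × R2 = (0.1340)² × 220 = 3.949 W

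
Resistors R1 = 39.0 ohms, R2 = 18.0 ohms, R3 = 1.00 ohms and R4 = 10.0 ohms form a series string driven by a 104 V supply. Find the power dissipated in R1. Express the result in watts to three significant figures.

In a series string the same current flows through every resistor — find that current, then P = I²R for the one we want.
R_total = 39.0 + 18.0 + 1.00 + 10.0 = 68.00 Ω
I = V / R_total = 104 / 68.00 = 1.529 A
P_R1 = I² × R1 = (1.529)² × 39.0 = 91.22 W

91.2 W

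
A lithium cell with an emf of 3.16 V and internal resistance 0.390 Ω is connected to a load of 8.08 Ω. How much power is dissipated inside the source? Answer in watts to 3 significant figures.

r is in series with the load, so it carries the full circuit current — the loss in it is I²r.
I = ε / (r + R) = 3.16 / (0.390 + 8.08) = 0.3731 A
P_int = I² r = (0.3731)² × 0.390 = 0.05428 W

0.0543 W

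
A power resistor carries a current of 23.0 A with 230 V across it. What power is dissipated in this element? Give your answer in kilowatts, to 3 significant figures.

Both the voltage across and the current through the element are known, so P = V I applies directly.
P = 230 V × 23.00 A = 5290 W

5.29 kW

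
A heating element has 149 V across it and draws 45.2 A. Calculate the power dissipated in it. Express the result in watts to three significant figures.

6730 W

With V and I both given, power follows immediately from P = V I.
P = 149 V × 45.20 A = 6735 W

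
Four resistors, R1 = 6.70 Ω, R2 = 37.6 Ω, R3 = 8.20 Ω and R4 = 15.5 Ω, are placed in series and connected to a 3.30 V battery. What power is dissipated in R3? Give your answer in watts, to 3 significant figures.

0.0193 W

The current is common to all series resistors; compute it, then apply P = I²R for the target.
R_total = 6.70 + 37.6 + 8.20 + 15.5 = 68.00 Ω
I = V / R_total = 3.30 / 68.00 = 0.04853 A
P_R3 = I² × R3 = (0.04853)² × 8.20 = 0.01931 W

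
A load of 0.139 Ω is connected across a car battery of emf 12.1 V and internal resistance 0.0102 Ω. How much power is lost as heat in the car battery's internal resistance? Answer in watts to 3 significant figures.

The internal resistance carries the same current as the load; P_int = I²r.
I = ε / (r + R) = 12.1 / (0.0102 + 0.139) = 81.10 A
P_int = I² r = (81.10)² × 0.0102 = 67.09 W

67.1 W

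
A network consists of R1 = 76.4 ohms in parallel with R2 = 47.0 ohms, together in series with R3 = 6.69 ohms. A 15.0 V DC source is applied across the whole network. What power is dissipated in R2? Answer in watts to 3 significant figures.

Combine R1 and R2 into their parallel equivalent first, reducing the network to two series resistors.
R_p = (76.4×47.0)/(76.4+47.0) = 29.10 Ω
R_total = R_p + 6.69 = 29.10 + 6.69 = 35.79 Ω
I = V / R_total = 15.0 / 35.79 = 0.4191 A
Voltage across the parallel pair: V_p = I × R_p = 0.4191 × 29.10 = 12.20 V
Use P = V²/R for R2 with V = V_p.
P_R2 = (12.20)² / 47.0 = 3.165 W

3.16 W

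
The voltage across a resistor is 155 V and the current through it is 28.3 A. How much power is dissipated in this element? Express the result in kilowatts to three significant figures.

Both the voltage across and the current through the element are known, so P = V I applies directly.
P = 155 V × 28.30 A = 4386 W

4.39 kW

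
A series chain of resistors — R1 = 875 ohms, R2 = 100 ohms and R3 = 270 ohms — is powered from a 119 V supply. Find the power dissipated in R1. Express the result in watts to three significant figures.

7.99 W

In a series string the same current flows through every resistor — find that current, then P = I²R for the one we want.
R_total = 875 + 100 + 270 = 1245 Ω
I = V / R_total = 119 / 1245 = 0.09558 A
P_R1 = I² × R1 = (0.09558)² × 875 = 7.994 W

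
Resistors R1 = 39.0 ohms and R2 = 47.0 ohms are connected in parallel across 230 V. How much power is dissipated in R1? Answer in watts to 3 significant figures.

The supply voltage appears across each parallel branch — just use P = V²/R1.
P_R1 = V² / R1 = (230)² / 39.0 Ω = 1356 W

1360 W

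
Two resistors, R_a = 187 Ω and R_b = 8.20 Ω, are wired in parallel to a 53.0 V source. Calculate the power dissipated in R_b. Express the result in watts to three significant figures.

Each parallel branch sees the full supply voltage, so P = V²/R applies directly to the target branch.
P_R_b = V² / R_b = (53.0)² / 8.20 Ω = 342.6 W

343 W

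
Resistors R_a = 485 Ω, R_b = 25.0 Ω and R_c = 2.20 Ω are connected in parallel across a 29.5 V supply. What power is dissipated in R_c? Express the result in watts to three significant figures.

396 W

Every branch has 29.5 V across it, so for R_c the power is simply V²/R.
P_R_c = V² / R_c = (29.5)² / 2.20 Ω = 395.6 W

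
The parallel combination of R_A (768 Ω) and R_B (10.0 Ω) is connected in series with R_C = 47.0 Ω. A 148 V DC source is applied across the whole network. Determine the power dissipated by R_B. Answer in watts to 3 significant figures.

66.0 W

Combine R_A and R_B into their parallel equivalent first, reducing the network to two series resistors.
R_p = (768×10.0)/(768+10.0) = 9.871 Ω
R_total = R_p + 47.0 = 9.871 + 47.0 = 56.87 Ω
I = V / R_total = 148 / 56.87 = 2.602 A
Voltage across the parallel pair: V_p = I × R_p = 2.602 × 9.871 = 25.69 V
Use P = V²/R for R_B with V = V_p.
P_R_B = (25.69)² / 10.0 = 65.99 W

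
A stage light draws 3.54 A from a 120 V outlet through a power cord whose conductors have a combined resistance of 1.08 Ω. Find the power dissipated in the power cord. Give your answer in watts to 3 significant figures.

13.5 W

The power cord and load are in series, so the same current flows in both; the loss is I²R_line.
The power cord carries the full 3.54 A.
P_line = I² R_line = (3.540)² × 1.08 = 13.53 W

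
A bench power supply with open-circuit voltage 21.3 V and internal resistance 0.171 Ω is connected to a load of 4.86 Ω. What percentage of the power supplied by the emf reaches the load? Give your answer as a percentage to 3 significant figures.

The source delivers εI, of which I²R reaches the load and I²r is lost; since I is common, η = R/(R+r).
η = R / (R + r) = 4.86 / (4.86 + 0.171) = 0.9660

96.6 %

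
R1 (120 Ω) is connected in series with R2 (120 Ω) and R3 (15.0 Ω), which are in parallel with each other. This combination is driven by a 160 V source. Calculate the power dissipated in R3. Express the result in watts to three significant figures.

17.1 W

First combine the parallel branches into one equivalent R_p, then R1 + R_p is a series pair.
R_p = (120×15.0)/(120+15.0) = 13.33 Ω
R_total = 120 + 13.33 = 133.3 Ω
I = V / R_total = 160 / 133.3 = 1.200 A
Voltage across the parallel pair: V_p = I × R_p = 1.200 × 13.33 = 16.00 V
With V_p across R3, its power is V_p²/R3.
P_R3 = (16.00)² / 15.0 = 17.07 W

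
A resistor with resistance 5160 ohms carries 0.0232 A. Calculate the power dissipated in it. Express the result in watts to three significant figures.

The current through and the resistance of the element are both given; use P = I²R.
P = (0.02320 A)² × 5160 Ω = 2.777 W

2.78 W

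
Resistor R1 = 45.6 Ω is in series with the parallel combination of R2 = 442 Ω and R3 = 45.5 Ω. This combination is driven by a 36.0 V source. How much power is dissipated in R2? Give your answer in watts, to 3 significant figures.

First combine the parallel branches into one equivalent R_p, then R1 + R_p is a series pair.
R_p = (442×45.5)/(442+45.5) = 41.25 Ω
R_total = 45.6 + 41.25 = 86.85 Ω
I = V / R_total = 36.0 / 86.85 = 0.4145 A
Voltage across the parallel pair: V_p = I × R_p = 0.4145 × 41.25 = 17.10 V
R2 sees V_p directly, so P = V_p² / R2.
P_R2 = (17.10)² / 442 = 0.6615 W

0.661 W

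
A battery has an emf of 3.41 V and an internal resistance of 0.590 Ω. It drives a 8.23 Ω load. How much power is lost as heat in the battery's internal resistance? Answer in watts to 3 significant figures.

Internal loss is I²r, with I set by the total series resistance r+R.
I = ε / (r + R) = 3.41 / (0.590 + 8.23) = 0.3866 A
P_int = I² r = (0.3866)² × 0.590 = 0.08819 W

0.0882 W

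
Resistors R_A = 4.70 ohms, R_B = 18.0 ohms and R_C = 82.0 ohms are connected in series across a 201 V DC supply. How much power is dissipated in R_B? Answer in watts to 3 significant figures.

66.3 W

In a series string the same current flows through every resistor — find that current, then P = I²R for the one we want.
R_total = 4.70 + 18.0 + 82.0 = 104.7 Ω
I = V / R_total = 201 / 104.7 = 1.920 A
P_R_B = I² × R_B = (1.920)² × 18.0 = 66.34 W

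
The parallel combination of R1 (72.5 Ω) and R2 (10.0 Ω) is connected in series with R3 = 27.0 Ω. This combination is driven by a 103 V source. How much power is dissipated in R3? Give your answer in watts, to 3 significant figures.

224 W

Reduce the parallel combination to a single R_p; the circuit then becomes R_p in series with the remaining resistor.
R_p = (72.5×10.0)/(72.5+10.0) = 8.788 Ω
R_total = R_p + 27.0 = 8.788 + 27.0 = 35.79 Ω
I = V / R_total = 103 / 35.79 = 2.878 A
R3 carries the full series current, so P = I²R.
P_R3 = (2.878)² × 27.0 = 223.6 W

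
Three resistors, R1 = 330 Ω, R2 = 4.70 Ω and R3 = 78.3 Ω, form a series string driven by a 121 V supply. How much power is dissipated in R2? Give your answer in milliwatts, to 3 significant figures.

403 mW

Series elements share the same current, so find I first, then use P = I²R.
R_total = 330 + 4.70 + 78.3 = 413.0 Ω
I = V / R_total = 121 / 413.0 = 0.2930 A
P_R2 = I² × R2 = (0.2930)² × 4.70 = 0.4034 W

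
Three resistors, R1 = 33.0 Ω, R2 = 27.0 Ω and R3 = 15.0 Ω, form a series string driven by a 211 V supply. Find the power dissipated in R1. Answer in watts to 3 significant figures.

261 W

Series elements share the same current, so find I first, then use P = I²R.
R_total = 33.0 + 27.0 + 15.0 = 75.00 Ω
I = V / R_total = 211 / 75.00 = 2.813 A
P_R1 = I² × R1 = (2.813)² × 33.0 = 261.2 W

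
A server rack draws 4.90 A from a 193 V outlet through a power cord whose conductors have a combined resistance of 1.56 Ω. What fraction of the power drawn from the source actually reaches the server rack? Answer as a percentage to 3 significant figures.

The power cord carries the full 4.90 A.
P_line = I² R_line = (4.900)² × 1.56 = 37.46 W
P_source = V I = 193 × 4.900 = 945.7 W; P_load = 908.2 W
η = P_load / P_source = 908.2 / 945.7 = 0.9604

96.0 %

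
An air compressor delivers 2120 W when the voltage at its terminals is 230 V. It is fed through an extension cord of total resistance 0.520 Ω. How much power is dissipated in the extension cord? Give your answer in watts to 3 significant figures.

Line loss is just I²R for the cable — we know both I and R_line directly.
I = P / V = 2120 / 230 = 9.217 A through the extension cord.
P_line = I² R_line = (9.217)² × 0.520 = 44.18 W

44.2 W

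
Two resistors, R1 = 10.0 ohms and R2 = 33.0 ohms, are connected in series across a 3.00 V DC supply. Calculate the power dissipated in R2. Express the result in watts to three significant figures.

The current is common to all series resistors; compute it, then apply P = I²R for the target.
R_total = 10.0 + 33.0 = 43.00 Ω
I = V / R_total = 3.00 / 43.00 = 0.06977 A
P_R2 = I² × R2 = (0.06977)² × 33.0 = 0.1606 W

0.161 W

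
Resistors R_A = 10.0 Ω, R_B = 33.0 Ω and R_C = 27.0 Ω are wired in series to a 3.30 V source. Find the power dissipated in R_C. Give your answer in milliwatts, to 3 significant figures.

60.0 mW

In a series string the same current flows through every resistor — find that current, then P = I²R for the one we want.
R_total = 10.0 + 33.0 + 27.0 = 70.00 Ω
I = V / R_total = 3.30 / 70.00 = 0.04714 A
P_R_C = I² × R_C = (0.04714)² × 27.0 = 0.06001 W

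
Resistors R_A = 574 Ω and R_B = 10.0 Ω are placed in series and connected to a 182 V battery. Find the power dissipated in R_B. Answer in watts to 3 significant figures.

Since the resistors are in series they all carry the loop current I = V/R_total; the power in any one is I²R.
R_total = 574 + 10.0 = 584.0 Ω
I = V / R_total = 182 / 584.0 = 0.3116 A
P_R_B = I² × R_B = (0.3116)² × 10.0 = 0.9712 W

0.971 W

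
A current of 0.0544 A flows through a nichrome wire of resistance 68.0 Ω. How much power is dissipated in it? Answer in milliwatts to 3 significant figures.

201 mW

The current through and the resistance of the element are both given; use P = I²R.
P = (0.05440 A)² × 68.0 Ω = 0.2012 W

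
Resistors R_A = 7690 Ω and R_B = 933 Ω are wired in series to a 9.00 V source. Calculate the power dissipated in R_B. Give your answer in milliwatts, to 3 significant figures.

1.02 mW

Every series element carries the same I. Get I from the total resistance, then P = I² × R_B.
R_total = 7690 + 933 = 8623 Ω
I = V / R_total = 9.00 / 8623 = 0.001044 A
P_R_B = I² × R_B = (0.001044)² × 933 = 0.001016 W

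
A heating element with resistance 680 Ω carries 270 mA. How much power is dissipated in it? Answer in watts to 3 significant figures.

49.6 W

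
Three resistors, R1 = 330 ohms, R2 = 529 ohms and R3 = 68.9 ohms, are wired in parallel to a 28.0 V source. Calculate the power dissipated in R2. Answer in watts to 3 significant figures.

1.48 W

The supply voltage appears across each parallel branch — just use P = V²/R2.
P_R2 = V² / R2 = (28.0)² / 529 Ω = 1.482 W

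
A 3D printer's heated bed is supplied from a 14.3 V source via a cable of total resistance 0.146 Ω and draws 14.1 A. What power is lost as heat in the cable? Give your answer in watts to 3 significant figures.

29.0 W

Line loss is just I²R for the cable — we know both I and R_line directly.
The cable carries the full 14.1 A.
P_line = I² R_line = (14.10)² × 0.146 = 29.03 W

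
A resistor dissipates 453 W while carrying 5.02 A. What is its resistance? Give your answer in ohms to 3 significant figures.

From P = V I = I²R = V²/R, with the two given quantities we get R = P / I².
R = 453 / (5.020)² = 17.98 Ω

18.0 Ω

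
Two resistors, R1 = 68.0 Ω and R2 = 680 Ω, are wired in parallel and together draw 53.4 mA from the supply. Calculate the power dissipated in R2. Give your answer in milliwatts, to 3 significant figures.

The branches share the same voltage, but only the total current is given — find V from the equivalent resistance first.
1/R_eq = 1/68.0 + 1/680 ⇒ R_eq = 61.82 Ω
V = I_total × R_eq = 0.05340 × 61.82 = 3.301 V
P_R2 = V² / R2 = (3.301)² / 680 = 0.01603 W

16.0 mW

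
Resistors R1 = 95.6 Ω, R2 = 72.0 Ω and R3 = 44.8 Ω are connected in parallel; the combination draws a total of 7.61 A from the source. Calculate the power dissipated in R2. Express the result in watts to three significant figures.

We need the common branch voltage; get it from I_total × R_eq, then P = V²/R for the branch.
1/R_eq = 1/95.6 + 1/72.0 + 1/44.8 ⇒ R_eq = 21.43 Ω
V = I_total × R_eq = 7.610 × 21.43 = 163.1 V
P_R2 = V² / R2 = (163.1)² / 72.0 = 369.3 W

369 W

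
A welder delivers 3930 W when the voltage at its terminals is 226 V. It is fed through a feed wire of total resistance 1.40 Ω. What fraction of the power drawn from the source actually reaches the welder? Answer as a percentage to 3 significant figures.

90.3 %

I = P / V = 3930 / 226 = 17.39 A through the feed wire.
P_line = I² R_line = (17.39)² × 1.40 = 423.3 W
P_source = P_load + P_line = 3930 + 423.3 = 4353 W
η = P_load / P_source = 3930 / 4353 = 0.9028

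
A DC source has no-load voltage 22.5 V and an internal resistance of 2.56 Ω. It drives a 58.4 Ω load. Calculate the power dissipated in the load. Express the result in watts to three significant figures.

7.96 W

Load and internal resistance form a series loop — compute the loop current, then the load power via I²R.
I = ε / (r + R) = 22.5 / (2.56 + 58.4) = 0.3691 A
P_load = I² R = (0.3691)² × 58.4 = 7.956 W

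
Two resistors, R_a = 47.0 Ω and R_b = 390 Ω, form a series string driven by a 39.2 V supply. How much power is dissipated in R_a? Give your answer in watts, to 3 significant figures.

The current is common to all series resistors; compute it, then apply P = I²R for the target.
R_total = 47.0 + 390 = 437.0 Ω
I = V / R_total = 39.2 / 437.0 = 0.08970 A
P_R_a = I² × R_a = (0.08970)² × 47.0 = 0.3782 W

0.378 W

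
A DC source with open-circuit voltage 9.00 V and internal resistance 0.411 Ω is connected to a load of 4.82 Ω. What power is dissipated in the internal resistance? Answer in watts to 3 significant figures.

The internal resistance carries the same current as the load; P_int = I²r.
I = ε / (r + R) = 9.00 / (0.411 + 4.82) = 1.721 A
P_int = I² r = (1.721)² × 0.411 = 1.217 W

1.22 W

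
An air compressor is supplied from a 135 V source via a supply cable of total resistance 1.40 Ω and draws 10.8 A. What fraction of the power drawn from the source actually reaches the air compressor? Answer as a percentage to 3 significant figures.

The supply cable carries the full 10.8 A.
P_line = I² R_line = (10.80)² × 1.40 = 163.3 W
P_source = V I = 135 × 10.80 = 1458 W; P_load = 1295 W
η = P_load / P_source = 1295 / 1458 = 0.8880

88.8 %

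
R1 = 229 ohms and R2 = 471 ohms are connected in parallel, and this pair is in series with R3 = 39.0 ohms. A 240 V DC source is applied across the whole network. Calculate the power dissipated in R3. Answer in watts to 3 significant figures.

Collapse the R1‖R2 pair into one equivalent R_p; then R_p and R3 form a series string.
R_p = (229×471)/(229+471) = 154.1 Ω
R_total = R_p + 39.0 = 154.1 + 39.0 = 193.1 Ω
I = V / R_total = 240 / 193.1 = 1.243 A
R3 is the series element, so its power is I²R.
P_R3 = (1.243)² × 39.0 = 60.26 W

60.3 W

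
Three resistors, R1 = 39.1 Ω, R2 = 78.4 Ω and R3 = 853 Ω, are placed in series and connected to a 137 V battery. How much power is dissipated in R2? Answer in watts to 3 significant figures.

1.56 W

The current is common to all series resistors; compute it, then apply P = I²R for the target.
R_total = 39.1 + 78.4 + 853 = 970.5 Ω
I = V / R_total = 137 / 970.5 = 0.1412 A
P_R2 = I² × R2 = (0.1412)² × 78.4 = 1.562 W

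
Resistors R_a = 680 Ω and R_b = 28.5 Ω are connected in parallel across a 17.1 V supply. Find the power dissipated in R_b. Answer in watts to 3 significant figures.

10.3 W

Every branch has 17.1 V across it, so for R_b the power is simply V²/R.
P_R_b = V² / R_b = (17.1)² / 28.5 Ω = 10.26 W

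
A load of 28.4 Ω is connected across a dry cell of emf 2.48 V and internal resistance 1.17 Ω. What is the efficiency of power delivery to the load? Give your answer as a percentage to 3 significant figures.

96.0 %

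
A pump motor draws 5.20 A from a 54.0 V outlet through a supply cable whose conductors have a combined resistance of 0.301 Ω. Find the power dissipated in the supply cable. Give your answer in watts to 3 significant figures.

8.14 W

Line loss is just I²R for the cable — we know both I and R_line directly.
The supply cable carries the full 5.20 A.
P_line = I² R_line = (5.200)² × 0.301 = 8.139 W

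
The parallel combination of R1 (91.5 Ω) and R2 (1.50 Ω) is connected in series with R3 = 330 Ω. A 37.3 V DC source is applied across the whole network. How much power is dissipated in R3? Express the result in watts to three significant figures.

4.18 W

Collapse the R1‖R2 pair into one equivalent R_p; then R_p and R3 form a series string.
R_p = (91.5×1.50)/(91.5+1.50) = 1.476 Ω
R_total = R_p + 330 = 1.476 + 330 = 331.5 Ω
I = V / R_total = 37.3 / 331.5 = 0.1125 A
All the supply current flows through R3; use P = I²R3.
P_R3 = (0.1125)² × 330 = 4.179 W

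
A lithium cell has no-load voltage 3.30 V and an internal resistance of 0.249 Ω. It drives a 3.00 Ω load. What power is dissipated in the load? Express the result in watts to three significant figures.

3.09 W

Find the circuit current first, then P = I²R for the load (series elements share I).
I = ε / (r + R) = 3.30 / (0.249 + 3.00) = 1.016 A
P_load = I² R = (1.016)² × 3.00 = 3.095 W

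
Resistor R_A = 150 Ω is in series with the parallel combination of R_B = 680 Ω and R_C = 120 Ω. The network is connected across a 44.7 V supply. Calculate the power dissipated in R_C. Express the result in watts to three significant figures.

2.73 W

First combine the parallel branches into one equivalent R_p, then R_A + R_p is a series pair.
R_p = (680×120)/(680+120) = 102.0 Ω
R_total = 150 + 102.0 = 252.0 Ω
I = V / R_total = 44.7 / 252.0 = 0.1774 A
Voltage across the parallel pair: V_p = I × R_p = 0.1774 × 102.0 = 18.09 V
R_C sees V_p directly, so P = V_p² / R_C.
P_R_C = (18.09)² / 120 = 2.728 W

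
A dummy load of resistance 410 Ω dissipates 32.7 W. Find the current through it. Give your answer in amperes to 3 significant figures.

0.282 A

From P = V I = I²R = V²/R, with the two given quantities we get I = √(P / R).
I = √(32.7 / 410) = 0.2824 A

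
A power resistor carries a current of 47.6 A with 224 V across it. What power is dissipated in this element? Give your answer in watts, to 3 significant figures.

10700 W

Both the voltage across and the current through the element are known, so P = V I applies directly.
P = 224 V × 47.60 A = 10660 W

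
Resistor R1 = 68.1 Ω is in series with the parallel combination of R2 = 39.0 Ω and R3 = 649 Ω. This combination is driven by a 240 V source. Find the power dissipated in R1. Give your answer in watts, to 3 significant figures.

357 W

Reduce the parallel pair to R_p first; the network is then a simple series string.
R_p = (39.0×649)/(39.0+649) = 36.79 Ω
R_total = 68.1 + 36.79 = 104.9 Ω
I = V / R_total = 240 / 104.9 = 2.288 A
R1 is in the main series path, so its power is I²R1.
P_R1 = (2.288)² × 68.1 = 356.5 W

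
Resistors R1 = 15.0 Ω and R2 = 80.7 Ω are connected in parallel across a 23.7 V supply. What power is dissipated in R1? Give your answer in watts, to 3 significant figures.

37.4 W

Each parallel branch sees the full supply voltage, so P = V²/R applies directly to the target branch.
P_R1 = V² / R1 = (23.7)² / 15.0 Ω = 37.45 W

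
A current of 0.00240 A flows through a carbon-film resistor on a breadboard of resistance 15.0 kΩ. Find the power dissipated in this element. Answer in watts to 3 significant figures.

With I and R stated, P = I²R applies in one step.
P = (0.002400 A)² × 15000 Ω = 0.08640 W

0.0864 W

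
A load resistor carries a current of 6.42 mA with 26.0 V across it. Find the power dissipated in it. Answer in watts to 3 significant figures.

V and I are known directly — P = V I, no intermediate step needed.
P = 26.0 V × 0.006420 A = 0.1669 W

0.167 W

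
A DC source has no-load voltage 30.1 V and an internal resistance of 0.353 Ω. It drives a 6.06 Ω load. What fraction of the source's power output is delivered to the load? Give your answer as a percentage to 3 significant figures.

The source delivers εI, of which I²R reaches the load and I²r is lost; since I is common, η = R/(R+r).
η = R / (R + r) = 6.06 / (6.06 + 0.353) = 0.9450

94.5 %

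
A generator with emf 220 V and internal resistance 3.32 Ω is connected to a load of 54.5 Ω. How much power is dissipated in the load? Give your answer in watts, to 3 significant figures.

789 W

Load and internal resistance form a series loop — compute the loop current, then the load power via I²R.
I = ε / (r + R) = 220 / (3.32 + 54.5) = 3.805 A
P_load = I² R = (3.805)² × 54.5 = 789.0 W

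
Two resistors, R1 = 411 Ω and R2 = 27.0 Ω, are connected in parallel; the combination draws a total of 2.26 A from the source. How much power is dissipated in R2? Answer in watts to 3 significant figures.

121 W

The branches share the same voltage, but only the total current is given — find V from the equivalent resistance first.
1/R_eq = 1/411 + 1/27.0 ⇒ R_eq = 25.34 Ω
V = I_total × R_eq = 2.260 × 25.34 = 57.26 V
P_R2 = V² / R2 = (57.26)² / 27.0 = 121.4 W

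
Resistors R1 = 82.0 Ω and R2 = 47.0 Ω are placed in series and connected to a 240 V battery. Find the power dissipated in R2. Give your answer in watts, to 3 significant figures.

163 W

In a series string the same current flows through every resistor — find that current, then P = I²R for the one we want.
R_total = 82.0 + 47.0 = 129.0 Ω
I = V / R_total = 240 / 129.0 = 1.860 A
P_R2 = I² × R2 = (1.860)² × 47.0 = 162.7 W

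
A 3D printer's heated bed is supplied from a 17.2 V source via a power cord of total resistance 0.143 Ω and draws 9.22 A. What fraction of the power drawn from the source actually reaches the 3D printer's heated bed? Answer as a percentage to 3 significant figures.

The power cord carries the full 9.22 A.
P_line = I² R_line = (9.220)² × 0.143 = 12.16 W
P_source = V I = 17.2 × 9.220 = 158.6 W; P_load = 146.4 W
η = P_load / P_source = 146.4 / 158.6 = 0.9233

92.3 %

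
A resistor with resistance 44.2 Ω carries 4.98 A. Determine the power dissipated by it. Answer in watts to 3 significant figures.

With I and R stated, P = I²R applies in one step.
P = (4.980 A)² × 44.2 Ω = 1096 W

1100 W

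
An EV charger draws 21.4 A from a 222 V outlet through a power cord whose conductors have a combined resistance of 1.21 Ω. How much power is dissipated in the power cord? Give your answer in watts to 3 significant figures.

554 W

Line loss is just I²R for the cable — we know both I and R_line directly.
The power cord carries the full 21.4 A.
P_line = I² R_line = (21.40)² × 1.21 = 554.1 W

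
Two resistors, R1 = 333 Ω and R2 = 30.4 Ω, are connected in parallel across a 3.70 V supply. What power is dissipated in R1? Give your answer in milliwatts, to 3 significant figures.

Each parallel branch sees the full supply voltage, so P = V²/R applies directly to the target branch.
P_R1 = V² / R1 = (3.70)² / 333 Ω = 0.04111 W

41.1 mW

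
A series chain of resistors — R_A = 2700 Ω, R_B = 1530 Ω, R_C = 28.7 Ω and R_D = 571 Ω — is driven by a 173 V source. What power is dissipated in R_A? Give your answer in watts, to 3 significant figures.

Every series element carries the same I. Get I from the total resistance, then P = I² × R_A.
R_total = 2700 + 1530 + 28.7 + 571 = 4830 Ω
I = V / R_total = 173 / 4830 = 0.03582 A
P_R_A = I² × R_A = (0.03582)² × 2700 = 3.464 W

3.46 W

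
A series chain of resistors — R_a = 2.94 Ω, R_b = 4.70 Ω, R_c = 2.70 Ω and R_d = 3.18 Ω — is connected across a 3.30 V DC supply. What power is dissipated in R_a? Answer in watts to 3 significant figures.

Every series element carries the same I. Get I from the total resistance, then P = I² × R_a.
R_total = 2.94 + 4.70 + 2.70 + 3.18 = 13.52 Ω
I = V / R_total = 3.30 / 13.52 = 0.2441 A
P_R_a = I² × R_a = (0.2441)² × 2.94 = 0.1752 W

0.175 W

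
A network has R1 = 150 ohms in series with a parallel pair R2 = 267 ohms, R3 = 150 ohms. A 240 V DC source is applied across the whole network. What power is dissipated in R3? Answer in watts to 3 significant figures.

58.5 W

Collapse R2‖R3 to a single equivalent, reducing the network to two series elements.
R_p = (267×150)/(267+150) = 96.04 Ω
R_total = 150 + 96.04 = 246.0 Ω
I = V / R_total = 240 / 246.0 = 0.9754 A
Voltage across the parallel pair: V_p = I × R_p = 0.9754 × 96.04 = 93.68 V
With V_p across R3, its power is V_p²/R3.
P_R3 = (93.68)² / 150 = 58.51 W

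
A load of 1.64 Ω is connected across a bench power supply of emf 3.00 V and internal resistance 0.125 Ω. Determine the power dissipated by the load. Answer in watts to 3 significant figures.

4.74 W

The internal resistance and the load are in series, so the same I flows through both; get I from ε/(r+R), then I²R for the load.
I = ε / (r + R) = 3.00 / (0.125 + 1.64) = 1.700 A
P_load = I² R = (1.700)² × 1.64 = 4.738 W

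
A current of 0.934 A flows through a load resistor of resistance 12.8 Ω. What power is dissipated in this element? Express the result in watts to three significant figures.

11.2 W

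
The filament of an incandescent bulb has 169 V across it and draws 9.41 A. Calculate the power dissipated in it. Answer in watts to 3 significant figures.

1590 W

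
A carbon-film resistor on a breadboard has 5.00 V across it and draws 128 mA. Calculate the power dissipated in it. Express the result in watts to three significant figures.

0.640 W

Since both terminal voltage and current are stated, P = V I gives the power in one step.
P = 5.00 V × 0.1280 A = 0.6400 W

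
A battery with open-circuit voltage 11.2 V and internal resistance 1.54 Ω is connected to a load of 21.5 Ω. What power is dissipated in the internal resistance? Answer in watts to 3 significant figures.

0.364 W

The internal resistance carries the same current as the load; P_int = I²r.
I = ε / (r + R) = 11.2 / (1.54 + 21.5) = 0.4861 A
P_int = I² r = (0.4861)² × 1.54 = 0.3639 W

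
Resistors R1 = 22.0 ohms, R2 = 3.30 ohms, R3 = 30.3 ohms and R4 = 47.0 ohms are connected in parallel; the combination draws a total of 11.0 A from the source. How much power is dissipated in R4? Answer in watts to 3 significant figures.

15.9 W

The branches share the same voltage, but only the total current is given — find V from the equivalent resistance first.
1/R_eq = 1/22.0 + 1/3.30 + 1/30.3 + 1/47.0 ⇒ R_eq = 2.483 Ω
V = I_total × R_eq = 11.00 × 2.483 = 27.31 V
P_R4 = V² / R4 = (27.31)² / 47.0 = 15.87 W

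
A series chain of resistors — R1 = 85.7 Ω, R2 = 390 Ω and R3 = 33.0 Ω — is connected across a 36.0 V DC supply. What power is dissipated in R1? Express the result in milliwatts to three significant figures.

429 mW

Every series element carries the same I. Get I from the total resistance, then P = I² × R1.
R_total = 85.7 + 390 + 33.0 = 508.7 Ω
I = V / R_total = 36.0 / 508.7 = 0.07077 A
P_R1 = I² × R1 = (0.07077)² × 85.7 = 0.4292 W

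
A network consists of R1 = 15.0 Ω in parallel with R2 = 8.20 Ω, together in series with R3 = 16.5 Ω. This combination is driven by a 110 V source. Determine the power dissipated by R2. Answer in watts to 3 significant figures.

87.3 W

Combine R1 and R2 into their parallel equivalent first, reducing the network to two series resistors.
R_p = (15.0×8.20)/(15.0+8.20) = 5.302 Ω
R_total = R_p + 16.5 = 5.302 + 16.5 = 21.80 Ω
I = V / R_total = 110 / 21.80 = 5.045 A
Voltage across the parallel pair: V_p = I × R_p = 5.045 × 5.302 = 26.75 V
R2 has V_p across it, so P = V_p²/R2.
P_R2 = (26.75)² / 8.20 = 87.26 W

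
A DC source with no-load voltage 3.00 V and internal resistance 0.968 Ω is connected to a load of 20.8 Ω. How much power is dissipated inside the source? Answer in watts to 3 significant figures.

0.0184 W

r is in series with the load, so it carries the full circuit current — the loss in it is I²r.
I = ε / (r + R) = 3.00 / (0.968 + 20.8) = 0.1378 A
P_int = I² r = (0.1378)² × 0.968 = 0.01839 W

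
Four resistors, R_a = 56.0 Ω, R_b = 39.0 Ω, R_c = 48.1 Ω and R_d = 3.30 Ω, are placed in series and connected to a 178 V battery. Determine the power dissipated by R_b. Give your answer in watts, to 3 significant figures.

Series elements share the same current, so find I first, then use P = I²R.
R_total = 56.0 + 39.0 + 48.1 + 3.30 = 146.4 Ω
I = V / R_total = 178 / 146.4 = 1.216 A
P_R_b = I² × R_b = (1.216)² × 39.0 = 57.65 W

57.7 W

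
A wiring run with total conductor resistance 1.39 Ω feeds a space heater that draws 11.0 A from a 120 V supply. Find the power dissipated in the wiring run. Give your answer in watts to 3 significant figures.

168 W

The wiring run and load are in series, so the same current flows in both; the loss is I²R_line.
The wiring run carries the full 11.0 A.
P_line = I² R_line = (11.00)² × 1.39 = 168.2 W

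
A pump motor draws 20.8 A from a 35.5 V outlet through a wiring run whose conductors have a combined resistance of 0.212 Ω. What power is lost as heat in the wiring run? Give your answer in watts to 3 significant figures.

Only the current and the line resistance are needed for the I²R loss.
The wiring run carries the full 20.8 A.
P_line = I² R_line = (20.80)² × 0.212 = 91.72 W

91.7 W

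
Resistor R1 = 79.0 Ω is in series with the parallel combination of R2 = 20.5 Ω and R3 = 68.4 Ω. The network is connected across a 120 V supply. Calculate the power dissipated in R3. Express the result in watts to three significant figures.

5.83 W

Collapse R2‖R3 to a single equivalent, reducing the network to two series elements.
R_p = (20.5×68.4)/(20.5+68.4) = 15.77 Ω
R_total = 79.0 + 15.77 = 94.77 Ω
I = V / R_total = 120 / 94.77 = 1.266 A
Voltage across the parallel pair: V_p = I × R_p = 1.266 × 15.77 = 19.97 V
R3 sees V_p directly, so P = V_p² / R3.
P_R3 = (19.97)² / 68.4 = 5.831 W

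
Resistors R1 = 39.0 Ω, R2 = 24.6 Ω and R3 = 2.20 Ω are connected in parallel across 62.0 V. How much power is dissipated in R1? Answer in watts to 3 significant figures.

98.6 W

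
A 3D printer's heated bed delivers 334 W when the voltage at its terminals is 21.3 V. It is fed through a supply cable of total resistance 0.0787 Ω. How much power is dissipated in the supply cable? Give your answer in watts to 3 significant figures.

The supply cable is a series resistance carrying the load current; its dissipation is I²R_line.
I = P / V = 334 / 21.3 = 15.68 A through the supply cable.
P_line = I² R_line = (15.68)² × 0.0787 = 19.35 W

19.4 W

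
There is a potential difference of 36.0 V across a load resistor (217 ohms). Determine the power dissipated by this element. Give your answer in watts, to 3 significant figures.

5.97 W

With V across and R both known, P = V²/R gives the dissipation directly.
P = (36.0 V)² / 217 Ω = 5.972 W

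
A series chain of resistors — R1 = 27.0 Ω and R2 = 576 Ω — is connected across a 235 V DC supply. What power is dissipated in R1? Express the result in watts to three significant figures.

4.10 W

Series elements share the same current, so find I first, then use P = I²R.
R_total = 27.0 + 576 = 603.0 Ω
I = V / R_total = 235 / 603.0 = 0.3897 A
P_R1 = I² × R1 = (0.3897)² × 27.0 = 4.101 W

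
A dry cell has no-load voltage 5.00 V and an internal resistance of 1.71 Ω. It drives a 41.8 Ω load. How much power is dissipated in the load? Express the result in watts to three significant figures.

The internal resistance and the load are in series, so the same I flows through both; get I from ε/(r+R), then I²R for the load.
I = ε / (r + R) = 5.00 / (1.71 + 41.8) = 0.1149 A
P_load = I² R = (0.1149)² × 41.8 = 0.5520 W

0.552 W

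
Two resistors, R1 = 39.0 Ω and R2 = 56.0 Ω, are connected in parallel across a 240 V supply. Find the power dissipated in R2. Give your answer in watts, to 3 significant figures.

1030 W

The supply voltage appears across each parallel branch — just use P = V²/R2.
P_R2 = V² / R2 = (240)² / 56.0 Ω = 1029 W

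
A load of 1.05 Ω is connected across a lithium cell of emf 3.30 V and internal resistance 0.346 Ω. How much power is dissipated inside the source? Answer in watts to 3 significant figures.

1.93 W

r is in series with the load, so it carries the full circuit current — the loss in it is I²r.
I = ε / (r + R) = 3.30 / (0.346 + 1.05) = 2.364 A
P_int = I² r = (2.364)² × 0.346 = 1.933 W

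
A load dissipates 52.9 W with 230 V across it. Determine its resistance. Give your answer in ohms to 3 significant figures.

1000 Ω

The two known quantities fix the third via R = V² / P.
R = (230)² / 52.9 = 1000 Ω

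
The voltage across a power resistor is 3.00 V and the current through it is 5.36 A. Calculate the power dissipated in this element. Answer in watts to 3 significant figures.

Both the voltage across and the current through the element are known, so P = V I applies directly.
P = 3.00 V × 5.360 A = 16.08 W

16.1 W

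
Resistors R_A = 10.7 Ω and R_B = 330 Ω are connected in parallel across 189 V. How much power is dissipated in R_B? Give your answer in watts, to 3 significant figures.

The supply voltage appears across each parallel branch — just use P = V²/R_B.
P_R_B = V² / R_B = (189)² / 330 Ω = 108.2 W

108 W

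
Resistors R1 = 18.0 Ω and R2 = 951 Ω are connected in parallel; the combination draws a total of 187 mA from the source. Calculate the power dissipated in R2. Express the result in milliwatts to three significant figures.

The branches share the same voltage, but only the total current is given — find V from the equivalent resistance first.
1/R_eq = 1/18.0 + 1/951 ⇒ R_eq = 17.67 Ω
V = I_total × R_eq = 0.1870 × 17.67 = 3.303 V
P_R2 = V² / R2 = (3.303)² / 951 = 0.01148 W

11.5 mW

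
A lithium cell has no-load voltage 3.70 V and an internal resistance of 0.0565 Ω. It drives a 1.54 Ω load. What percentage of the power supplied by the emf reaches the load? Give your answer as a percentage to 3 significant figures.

η = P_load/(P_load+P_int) = I²R/(I²R+I²r) = R/(R+r) — the I² cancels for series elements.
η = R / (R + r) = 1.54 / (1.54 + 0.0565) = 0.9646

96.5 %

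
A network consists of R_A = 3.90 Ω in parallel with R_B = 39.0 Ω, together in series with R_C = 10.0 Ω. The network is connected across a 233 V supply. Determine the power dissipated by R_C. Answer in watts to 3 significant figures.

2960 W

Combine R_A and R_B into their parallel equivalent first, reducing the network to two series resistors.
R_p = (3.90×39.0)/(3.90+39.0) = 3.545 Ω
R_total = R_p + 10.0 = 3.545 + 10.0 = 13.55 Ω
I = V / R_total = 233 / 13.55 = 17.20 A
R_C carries the full series current, so P = I²R.
P_R_C = (17.20)² × 10.0 = 2959 W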